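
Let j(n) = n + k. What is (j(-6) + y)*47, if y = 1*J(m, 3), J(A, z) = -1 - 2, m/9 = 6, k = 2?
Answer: -329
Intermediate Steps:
m = 54 (m = 9*6 = 54)
J(A, z) = -3
j(n) = 2 + n (j(n) = n + 2 = 2 + n)
y = -3 (y = 1*(-3) = -3)
(j(-6) + y)*47 = ((2 - 6) - 3)*47 = (-4 - 3)*47 = -7*47 = -329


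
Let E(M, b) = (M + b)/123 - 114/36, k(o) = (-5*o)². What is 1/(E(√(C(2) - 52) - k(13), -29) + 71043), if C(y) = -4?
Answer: 1432317862/101702084959635 - 328*I*√14/101702084959635 ≈ 1.4083e-5 - 1.2067e-11*I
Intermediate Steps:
k(o) = 25*o²
E(M, b) = -19/6 + M/123 + b/123 (E(M, b) = (M + b)*(1/123) - 114*1/36 = (M/123 + b/123) - 19/6 = -19/6 + M/123 + b/123)
1/(E(√(C(2) - 52) - k(13), -29) + 71043) = 1/((-19/6 + (√(-4 - 52) - 25*13²)/123 + (1/123)*(-29)) + 71043) = 1/((-19/6 + (√(-56) - 25*169)/123 - 29/123) + 71043) = 1/((-19/6 + (2*I*√14 - 1*4225)/123 - 29/123) + 71043) = 1/((-19/6 + (2*I*√14 - 4225)/123 - 29/123) + 71043) = 1/((-19/6 + (-4225 + 2*I*√14)/123 - 29/123) + 71043) = 1/((-19/6 + (-4225/123 + 2*I*√14/123) - 29/123) + 71043) = 1/((-9287/246 + 2*I*√14/123) + 71043) = 1/(17467291/246 + 2*I*√14/123)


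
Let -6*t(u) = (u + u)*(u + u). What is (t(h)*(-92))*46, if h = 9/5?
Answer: 228528/25 ≈ 9141.1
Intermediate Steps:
h = 9/5 (h = 9*(⅕) = 9/5 ≈ 1.8000)
t(u) = -2*u²/3 (t(u) = -(u + u)*(u + u)/6 = -2*u*2*u/6 = -2*u²/3)
(t(h)*(-92))*46 = (-2*(9/5)²/3*(-92))*46 = (-⅔*81/25*(-92))*46 = -54/25*(-92)*46 = (4968/25)*46 = 228528/25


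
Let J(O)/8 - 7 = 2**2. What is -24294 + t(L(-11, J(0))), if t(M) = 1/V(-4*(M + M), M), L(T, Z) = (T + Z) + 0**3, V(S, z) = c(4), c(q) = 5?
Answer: -121469/5 ≈ -24294.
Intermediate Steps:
J(O) = 88 (J(O) = 56 + 8*2**2 = 56 + 8*4 = 56 + 32 = 88)
V(S, z) = 5
L(T, Z) = T + Z (L(T, Z) = (T + Z) + 0 = T + Z)
t(M) = 1/5
-24294 + t(L(-11, J(0))) = -24294 + 1/5 = -121469/5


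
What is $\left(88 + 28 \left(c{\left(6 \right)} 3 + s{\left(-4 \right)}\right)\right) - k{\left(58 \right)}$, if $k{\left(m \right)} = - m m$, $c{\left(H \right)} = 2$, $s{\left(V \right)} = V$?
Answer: $3508$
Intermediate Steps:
$k{\left(m \right)} = - m^{2}$
$\left(88 + 28 \left(c{\left(6 \right)} 3 + s{\left(-4 \right)}\right)\right) - k{\left(58 \right)} = \left(88 + 28 \left(2 \cdot 3 - 4\right)\right) - - 58^{2} = \left(88 + 28 \left(6 - 4\right)\right) - \left(-1\right) 3364 = \left(88 + 28 \cdot 2\right) - -3364 = \left(88 + 56\right) + 3364 = 144 + 3364 = 3508$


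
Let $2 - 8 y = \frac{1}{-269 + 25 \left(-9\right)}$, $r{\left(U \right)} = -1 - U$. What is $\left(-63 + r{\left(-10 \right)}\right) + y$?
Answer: $- \frac{212419}{3952} \approx -53.75$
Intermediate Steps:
$y = \frac{989}{3952}$ ($y = \frac{1}{4} - \frac{1}{8 \left(-269 + 25 \left(-9\right)\right)} = \frac{1}{4} - \frac{1}{8 \left(-269 - 225\right)} = \frac{1}{4} - \frac{1}{8 \left(-494\right)} = \frac{1}{4} - - \frac{1}{3952} = \frac{1}{4} + \frac{1}{3952} = \frac{989}{3952} \approx 0.25025$)
$\left(-63 + r{\left(-10 \right)}\right) + y = \left(-63 - -9\right) + \frac{989}{3952} = \left(-63 + \left(-1 + 10\right)\right) + \frac{989}{3952} = \left(-63 + 9\right) + \frac{989}{3952} = -54 + \frac{989}{3952} = - \frac{212419}{3952}$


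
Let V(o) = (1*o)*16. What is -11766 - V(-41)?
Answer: -11110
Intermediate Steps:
V(o) = 16*o (V(o) = o*16 = 16*o)
-11766 - V(-41) = -11766 - 16*(-41) = -11766 - 1*(-656) = -11766 + 656 = -11110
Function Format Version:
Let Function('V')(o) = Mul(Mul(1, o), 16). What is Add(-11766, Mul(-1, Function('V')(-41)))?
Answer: -11110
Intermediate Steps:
Function('V')(o) = Mul(16, o) (Function('V')(o) = Mul(o, 16) = Mul(16, o))
Add(-11766, Mul(-1, Function('V')(-41))) = Add(-11766, Mul(-1, Mul(16, -41))) = Add(-11766, Mul(-1, -656)) = Add(-11766, 656) = -11110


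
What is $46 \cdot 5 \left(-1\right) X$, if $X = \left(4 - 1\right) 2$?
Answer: $-1380$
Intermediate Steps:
$X = 6$ ($X = 3 \cdot 2 = 6$)
$46 \cdot 5 \left(-1\right) X = 46 \cdot 5 \left(-1\right) 6 = 46 \left(-5\right) 6 = \left(-230\right) 6 = -1380$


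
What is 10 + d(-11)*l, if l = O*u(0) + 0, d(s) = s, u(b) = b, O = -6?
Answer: 10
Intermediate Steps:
l = 0 (l = -6*0 + 0 = 0 + 0 = 0)
10 + d(-11)*l = 10 - 11*0 = 10 + 0 = 10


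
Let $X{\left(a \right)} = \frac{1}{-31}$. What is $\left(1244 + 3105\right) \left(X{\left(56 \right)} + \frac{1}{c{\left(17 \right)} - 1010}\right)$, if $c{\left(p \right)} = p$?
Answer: $- \frac{4453376}{30783} \approx -144.67$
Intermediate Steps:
$X{\left(a \right)} = - \frac{1}{31}$
$\left(1244 + 3105\right) \left(X{\left(56 \right)} + \frac{1}{c{\left(17 \right)} - 1010}\right) = \left(1244 + 3105\right) \left(- \frac{1}{31} + \frac{1}{17 - 1010}\right) = 4349 \left(- \frac{1}{31} + \frac{1}{-993}\right) = 4349 \left(- \frac{1}{31} - \frac{1}{993}\right) = 4349 \left(- \frac{1024}{30783}\right) = - \frac{4453376}{30783}$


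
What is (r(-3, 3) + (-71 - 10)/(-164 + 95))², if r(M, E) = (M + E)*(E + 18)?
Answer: 729/529 ≈ 1.3781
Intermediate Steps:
r(M, E) = (18 + E)*(E + M) (r(M, E) = (E + M)*(18 + E) = (18 + E)*(E + M))
(r(-3, 3) + (-71 - 10)/(-164 + 95))² = ((3² + 18*3 + 18*(-3) + 3*(-3)) + (-71 - 10)/(-164 + 95))² = ((9 + 54 - 54 - 9) - 81/(-69))² = (0 - 81*(-1/69))² = (0 + 27/23)² = (27/23)² = 729/529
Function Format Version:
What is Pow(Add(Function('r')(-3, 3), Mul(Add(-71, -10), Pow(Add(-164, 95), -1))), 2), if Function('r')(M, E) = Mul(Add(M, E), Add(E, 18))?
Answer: Rational(729, 529) ≈ 1.3781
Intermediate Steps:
Function('r')(M, E) = Mul(Add(18, E), Add(E, M)) (Function('r')(M, E) = Mul(Add(E, M), Add(18, E)) = Mul(Add(18, E), Add(E, M)))
Pow(Add(Function('r')(-3, 3), Mul(Add(-71, -10), Pow(Add(-164, 95), -1))), 2) = Pow(Add(Add(Pow(3, 2), Mul(18, 3), Mul(18, -3), Mul(3, -3)), Mul(Add(-71, -10), Pow(Add(-164, 95), -1))), 2) = Pow(Add(Add(9, 54, -54, -9), Mul(-81, Pow(-69, -1))), 2) = Pow(Add(0, Mul(-81, Rational(-1, 69))), 2) = Pow(Add(0, Rational(27, 23)), 2) = Pow(Rational(27, 23), 2) = Rational(729, 529)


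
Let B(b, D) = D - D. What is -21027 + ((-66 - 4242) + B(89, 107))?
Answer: -25335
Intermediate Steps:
B(b, D) = 0
-21027 + ((-66 - 4242) + B(89, 107)) = -21027 + ((-66 - 4242) + 0) = -21027 + (-4308 + 0) = -21027 - 4308 = -25335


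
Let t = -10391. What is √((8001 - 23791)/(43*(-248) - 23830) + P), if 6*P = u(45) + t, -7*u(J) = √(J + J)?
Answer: √(-100942599356214 - 4164426126*√10)/241458 ≈ 41.612*I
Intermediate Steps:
u(J) = -√2*√J/7 (u(J) = -√(J + J)/7 = -√2*√J/7)
P = -10391/6 - √10/14 (P = (-√2*√45/7 - 10391)/6 = (-√2*3*√5/7 - 10391)/6 = (-3*√10/7 - 10391)/6 = (-10391 - 3*√10/7)/6 = -10391/6 - √10/14 ≈ -1732.1)
√((8001 - 23791)/(43*(-248) - 23830) + P) = √((8001 - 23791)/(43*(-248) - 23830) + (-10391/6 - √10/14)) = √(-15790/(-10664 - 23830) + (-10391/6 - √10/14)) = √(-15790/(-34494) + (-10391/6 - √10/14)) = √(-15790*(-1/34494) + (-10391/6 - √10/14)) = √(7895/17247 + (-10391/6 - √10/14)) = √(-59722069/34494 - √10/14)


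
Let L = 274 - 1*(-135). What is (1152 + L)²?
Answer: 2436721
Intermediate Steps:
L = 409 (L = 274 + 135 = 409)
(1152 + L)² = (1152 + 409)² = 1561² = 2436721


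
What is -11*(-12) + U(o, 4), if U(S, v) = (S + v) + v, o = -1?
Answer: 139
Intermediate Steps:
U(S, v) = S + 2*v
-11*(-12) + U(o, 4) = -11*(-12) + (-1 + 2*4) = 132 + (-1 + 8) = 132 + 7 = 139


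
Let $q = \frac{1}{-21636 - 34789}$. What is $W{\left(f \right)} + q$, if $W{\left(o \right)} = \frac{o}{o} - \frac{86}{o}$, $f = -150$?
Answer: $\frac{266323}{169275} \approx 1.5733$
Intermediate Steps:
$W{\left(o \right)} = 1 - \frac{86}{o}$
$q = - \frac{1}{56425}$ ($q = \frac{1}{-56425} = - \frac{1}{56425} \approx -1.7723 \cdot 10^{-5}$)
$W{\left(f \right)} + q = \frac{-86 - 150}{-150} - \frac{1}{56425} = \left(- \frac{1}{150}\right) \left(-236\right) - \frac{1}{56425} = \frac{118}{75} - \frac{1}{56425} = \frac{266323}{169275}$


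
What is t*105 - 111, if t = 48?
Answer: 4929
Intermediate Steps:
t*105 - 111 = 48*105 - 111 = 5040 - 111 = 4929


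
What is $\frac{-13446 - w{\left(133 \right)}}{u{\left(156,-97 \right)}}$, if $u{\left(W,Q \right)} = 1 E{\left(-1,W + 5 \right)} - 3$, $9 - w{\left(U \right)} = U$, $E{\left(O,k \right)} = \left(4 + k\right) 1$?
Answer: $- \frac{6661}{81} \approx -82.235$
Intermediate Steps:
$E{\left(O,k \right)} = 4 + k$
$w{\left(U \right)} = 9 - U$
$u{\left(W,Q \right)} = 6 + W$ ($u{\left(W,Q \right)} = 1 \left(4 + \left(W + 5\right)\right) - 3 = 1 \left(4 + \left(5 + W\right)\right) - 3 = 1 \left(9 + W\right) - 3 = \left(9 + W\right) - 3 = 6 + W$)
$\frac{-13446 - w{\left(133 \right)}}{u{\left(156,-97 \right)}} = \frac{-13446 - \left(9 - 133\right)}{6 + 156} = \frac{-13446 - \left(9 - 133\right)}{162} = \left(-13446 - -124\right) \frac{1}{162} = \left(-13446 + 124\right) \frac{1}{162} = \left(-13322\right) \frac{1}{162} = - \frac{6661}{81}$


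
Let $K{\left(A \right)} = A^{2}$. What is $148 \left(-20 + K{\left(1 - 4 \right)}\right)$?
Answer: $-1628$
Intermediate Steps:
$148 \left(-20 + K{\left(1 - 4 \right)}\right) = 148 \left(-20 + \left(1 - 4\right)^{2}\right) = 148 \left(-20 + \left(-3\right)^{2}\right) = 148 \left(-20 + 9\right) = 148 \left(-11\right) = -1628$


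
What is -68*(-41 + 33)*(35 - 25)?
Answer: 5440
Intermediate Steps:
-68*(-41 + 33)*(35 - 25) = -(-544)*10 = -68*(-80) = 5440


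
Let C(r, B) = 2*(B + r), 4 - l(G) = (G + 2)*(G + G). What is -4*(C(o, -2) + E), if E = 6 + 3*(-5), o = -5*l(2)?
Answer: -428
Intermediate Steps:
l(G) = 4 - 2*G*(2 + G) (l(G) = 4 - (G + 2)*(G + G) = 4 - (2 + G)*2*G = 4 - 2*G*(2 + G))
o = 60 (o = -5*(4 - 4*2 - 2*2²) = -5*(4 - 8 - 2*4) = -5*(4 - 8 - 8) = -5*(-12) = 60)
C(r, B) = 2*B + 2*r
E = -9 (E = 6 - 15 = -9)
-4*(C(o, -2) + E) = -4*((2*(-2) + 2*60) - 9) = -4*((-4 + 120) - 9) = -4*(116 - 9) = -4*107 = -428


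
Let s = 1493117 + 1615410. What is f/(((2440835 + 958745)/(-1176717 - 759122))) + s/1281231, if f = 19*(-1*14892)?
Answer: 175448576931349898/1088911820745 ≈ 1.6112e+5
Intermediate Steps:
s = 3108527
f = -282948 (f = 19*(-14892) = -282948)
f/(((2440835 + 958745)/(-1176717 - 759122))) + s/1281231 = -282948*(-1176717 - 759122)/(2440835 + 958745) + 3108527/1281231 = -282948/(3399580/(-1935839)) + 3108527*(1/1281231) = -282948/(3399580*(-1/1935839)) + 3108527/1281231 = -282948/(-3399580/1935839) + 3108527/1281231 = -282948*(-1935839/3399580) + 3108527/1281231 = 136935443343/849895 + 3108527/1281231 = 175448576931349898/1088911820745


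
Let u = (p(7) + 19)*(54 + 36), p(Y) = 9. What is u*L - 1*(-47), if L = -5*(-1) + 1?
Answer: 15167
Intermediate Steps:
L = 6 (L = 5 + 1 = 6)
u = 2520 (u = (9 + 19)*(54 + 36) = 28*90 = 2520)
u*L - 1*(-47) = 2520*6 - 1*(-47) = 15120 + 47 = 15167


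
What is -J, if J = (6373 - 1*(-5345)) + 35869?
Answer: -47587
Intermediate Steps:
J = 47587 (J = (6373 + 5345) + 35869 = 11718 + 35869 = 47587)
-J = -1*47587 = -47587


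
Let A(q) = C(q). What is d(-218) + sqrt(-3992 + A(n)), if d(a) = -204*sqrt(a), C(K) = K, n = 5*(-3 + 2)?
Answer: I*(sqrt(3997) - 204*sqrt(218)) ≈ -2948.8*I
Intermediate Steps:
n = -5 (n = 5*(-1) = -5)
A(q) = q
d(-218) + sqrt(-3992 + A(n)) = -204*I*sqrt(218) + sqrt(-3992 - 5) = -204*I*sqrt(218) + sqrt(-3997) = -204*I*sqrt(218) + I*sqrt(3997) = I*sqrt(3997) - 204*I*sqrt(218)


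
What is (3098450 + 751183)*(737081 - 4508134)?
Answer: -14517170073549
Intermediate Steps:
(3098450 + 751183)*(737081 - 4508134) = 3849633*(-3771053) = -14517170073549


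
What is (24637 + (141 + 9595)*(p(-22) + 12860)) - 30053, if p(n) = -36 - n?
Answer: 125063240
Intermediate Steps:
(24637 + (141 + 9595)*(p(-22) + 12860)) - 30053 = (24637 + (141 + 9595)*((-36 - 1*(-22)) + 12860)) - 30053 = (24637 + 9736*((-36 + 22) + 12860)) - 30053 = (24637 + 9736*(-14 + 12860)) - 30053 = (24637 + 9736*12846) - 30053 = (24637 + 125068656) - 30053 = 125093293 - 30053 = 125063240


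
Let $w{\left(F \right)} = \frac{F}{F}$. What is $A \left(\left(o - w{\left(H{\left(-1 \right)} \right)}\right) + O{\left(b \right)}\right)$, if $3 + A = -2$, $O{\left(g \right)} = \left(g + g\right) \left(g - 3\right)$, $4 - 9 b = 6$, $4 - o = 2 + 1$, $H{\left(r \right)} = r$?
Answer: $- \frac{580}{81} \approx -7.1605$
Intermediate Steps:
$o = 1$ ($o = 4 - \left(2 + 1\right) = 4 - 3 = 1$)
$b = - \frac{2}{9}$ ($b = \frac{4}{9} - \frac{2}{3} = - \frac{2}{9} \approx -0.22222$)
$w{\left(F \right)} = 1$
$O{\left(g \right)} = 2 g \left(-3 + g\right)$
$A = -5$ ($A = -3 - 2 = -5$)
$A \left(\left(o - w{\left(H{\left(-1 \right)} \right)}\right) + O{\left(b \right)}\right) = - 5 \left(\left(1 - 1\right) + 2 \left(- \frac{2}{9}\right) \left(-3 - \frac{2}{9}\right)\right) = - 5 \left(\left(1 - 1\right) + 2 \left(- \frac{2}{9}\right) \left(- \frac{29}{9}\right)\right) = - 5 \left(0 + \frac{116}{81}\right) = \left(-5\right) \frac{116}{81} = - \frac{580}{81}$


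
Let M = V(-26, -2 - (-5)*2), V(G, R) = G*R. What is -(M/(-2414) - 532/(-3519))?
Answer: -59300/249849 ≈ -0.23734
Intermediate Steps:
M = -208 (M = -26*(-2 - (-5)*2) = -26*(-2 - 5*(-2)) = -26*(-2 + 10) = -26*8 = -208)
-(M/(-2414) - 532/(-3519)) = -(-208/(-2414) - 532/(-3519)) = -(-208*(-1/2414) - 532*(-1/3519)) = -(104/1207 + 532/3519) = -1*59300/249849 = -59300/249849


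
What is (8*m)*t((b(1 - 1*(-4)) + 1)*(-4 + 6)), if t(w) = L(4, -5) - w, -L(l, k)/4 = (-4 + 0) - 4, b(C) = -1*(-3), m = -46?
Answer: -8832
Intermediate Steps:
b(C) = 3
L(l, k) = 32 (L(l, k) = -4*((-4 + 0) - 4) = -4*(-4 - 4) = -4*(-8) = 32)
t(w) = 32 - w
(8*m)*t((b(1 - 1*(-4)) + 1)*(-4 + 6)) = (8*(-46))*(32 - (3 + 1)*(-4 + 6)) = -368*(32 - 4*2) = -368*(32 - 1*8) = -368*(32 - 8) = -368*24 = -8832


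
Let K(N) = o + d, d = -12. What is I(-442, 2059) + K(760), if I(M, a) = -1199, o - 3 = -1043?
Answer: -2251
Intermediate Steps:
o = -1040 (o = 3 - 1043 = -1040)
K(N) = -1052 (K(N) = -1040 - 12 = -1052)
I(-442, 2059) + K(760) = -1199 - 1052 = -2251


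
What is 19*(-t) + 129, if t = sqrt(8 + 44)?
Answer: 129 - 38*sqrt(13) ≈ -8.0110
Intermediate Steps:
t = 2*sqrt(13) (t = sqrt(52) = 2*sqrt(13) ≈ 7.2111)
19*(-t) + 129 = 19*(-2*sqrt(13)) + 129 = -38*sqrt(13) + 129 = 129 - 38*sqrt(13)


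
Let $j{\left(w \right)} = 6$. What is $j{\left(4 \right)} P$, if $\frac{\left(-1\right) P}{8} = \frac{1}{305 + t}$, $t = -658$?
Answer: $\frac{48}{353} \approx 0.13598$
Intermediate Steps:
$P = \frac{8}{353}$ ($P = - \frac{8}{305 - 658} = - \frac{8}{-353} = \left(-8\right) \left(- \frac{1}{353}\right) = \frac{8}{353} \approx 0.022663$)
$j{\left(4 \right)} P = 6 \cdot \frac{8}{353} = \frac{48}{353}$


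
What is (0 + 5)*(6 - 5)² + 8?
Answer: 13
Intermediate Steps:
(0 + 5)*(6 - 5)² + 8 = 5*1² + 8 = 5*1 + 8 = 5 + 8 = 13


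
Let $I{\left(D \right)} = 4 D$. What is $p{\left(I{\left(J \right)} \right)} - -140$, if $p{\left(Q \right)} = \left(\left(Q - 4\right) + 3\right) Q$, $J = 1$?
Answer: $152$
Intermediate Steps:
$p{\left(Q \right)} = Q \left(-1 + Q\right)$ ($p{\left(Q \right)} = \left(\left(Q - 4\right) + 3\right) Q = \left(\left(-4 + Q\right) + 3\right) Q = \left(-1 + Q\right) Q = Q \left(-1 + Q\right)$)
$p{\left(I{\left(J \right)} \right)} - -140 = 4 \cdot 1 \left(-1 + 4 \cdot 1\right) - -140 = 4 \left(-1 + 4\right) + 140 = 4 \cdot 3 + 140 = 12 + 140 = 152$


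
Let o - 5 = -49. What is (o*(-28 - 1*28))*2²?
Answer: 9856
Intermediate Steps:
o = -44 (o = 5 - 49 = -44)
(o*(-28 - 1*28))*2² = -44*(-28 - 1*28)*2² = -44*(-28 - 28)*4 = -44*(-56)*4 = 2464*4 = 9856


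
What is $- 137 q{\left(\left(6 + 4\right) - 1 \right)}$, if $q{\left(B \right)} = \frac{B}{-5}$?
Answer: $\frac{1233}{5} \approx 246.6$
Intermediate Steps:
$q{\left(B \right)} = - \frac{B}{5}$ ($q{\left(B \right)} = B \left(- \frac{1}{5}\right) = - \frac{B}{5}$)
$- 137 q{\left(\left(6 + 4\right) - 1 \right)} = - 137 \left(- \frac{\left(6 + 4\right) - 1}{5}\right) = - 137 \left(- \frac{10 - 1}{5}\right) = - 137 \left(\left(- \frac{1}{5}\right) 9\right) = \left(-137\right) \left(- \frac{9}{5}\right) = \frac{1233}{5}$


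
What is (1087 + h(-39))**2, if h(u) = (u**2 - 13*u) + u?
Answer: 9461776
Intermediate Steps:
h(u) = u**2 - 12*u
(1087 + h(-39))**2 = (1087 - 39*(-12 - 39))**2 = (1087 - 39*(-51))**2 = (1087 + 1989)**2 = 3076**2 = 9461776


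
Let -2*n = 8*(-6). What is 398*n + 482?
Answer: 10034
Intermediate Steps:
n = 24 (n = -4*(-6) = -½*(-48) = 24)
398*n + 482 = 398*24 + 482 = 9552 + 482 = 10034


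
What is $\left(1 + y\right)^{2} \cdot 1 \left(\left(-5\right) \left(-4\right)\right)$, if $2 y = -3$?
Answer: $5$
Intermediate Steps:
$y = - \frac{3}{2}$ ($y = \frac{1}{2} \left(-3\right) = - \frac{3}{2} \approx -1.5$)
$\left(1 + y\right)^{2} \cdot 1 \left(\left(-5\right) \left(-4\right)\right) = \left(1 - \frac{3}{2}\right)^{2} \cdot 1 \left(\left(-5\right) \left(-4\right)\right) = \left(- \frac{1}{2}\right)^{2} \cdot 1 \cdot 20 = \frac{1}{4} \cdot 1 \cdot 20 = \frac{1}{4} \cdot 20 = 5$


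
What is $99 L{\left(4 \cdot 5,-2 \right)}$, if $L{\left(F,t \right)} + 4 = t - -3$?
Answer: $-297$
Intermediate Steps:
$L{\left(F,t \right)} = -1 + t$ ($L{\left(F,t \right)} = -4 + \left(t - -3\right) = -4 + \left(t + 3\right) = -4 + \left(3 + t\right) = -1 + t$)
$99 L{\left(4 \cdot 5,-2 \right)} = 99 \left(-1 - 2\right) = 99 \left(-3\right) = -297$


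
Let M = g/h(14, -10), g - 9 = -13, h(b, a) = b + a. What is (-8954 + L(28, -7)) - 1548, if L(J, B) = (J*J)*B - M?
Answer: -15989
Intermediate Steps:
h(b, a) = a + b
g = -4 (g = 9 - 13 = -4)
M = -1 (M = -4/(-10 + 14) = -4/4 = -4*¼ = -1)
L(J, B) = 1 + B*J² (L(J, B) = (J*J)*B - 1*(-1) = J²*B + 1 = B*J² + 1 = 1 + B*J²)
(-8954 + L(28, -7)) - 1548 = (-8954 + (1 - 7*28²)) - 1548 = (-8954 + (1 - 7*784)) - 1548 = (-8954 + (1 - 5488)) - 1548 = (-8954 - 5487) - 1548 = -14441 - 1548 = -15989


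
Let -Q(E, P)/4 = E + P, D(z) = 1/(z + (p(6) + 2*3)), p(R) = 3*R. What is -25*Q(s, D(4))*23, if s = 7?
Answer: 113275/7 ≈ 16182.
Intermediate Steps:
D(z) = 1/(24 + z) (D(z) = 1/(z + (3*6 + 2*3)) = 1/(z + (18 + 6)) = 1/(z + 24) = 1/(24 + z))
Q(E, P) = -4*E - 4*P (Q(E, P) = -4*(E + P) = -4*E - 4*P)
-25*Q(s, D(4))*23 = -25*(-4*7 - 4/(24 + 4))*23 = -25*(-28 - 4/28)*23 = -25*(-28 - 4*1/28)*23 = -25*(-28 - ⅐)*23 = -25*(-197/7)*23 = (4925/7)*23 = 113275/7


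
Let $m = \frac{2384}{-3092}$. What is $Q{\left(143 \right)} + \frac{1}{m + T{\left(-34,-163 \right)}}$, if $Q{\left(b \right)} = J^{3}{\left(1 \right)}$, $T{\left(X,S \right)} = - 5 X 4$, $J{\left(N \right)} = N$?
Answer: $\frac{525817}{525044} \approx 1.0015$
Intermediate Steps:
$T{\left(X,S \right)} = - 20 X$
$Q{\left(b \right)} = 1$ ($Q{\left(b \right)} = 1^{3} = 1$)
$m = - \frac{596}{773}$ ($m = 2384 \left(- \frac{1}{3092}\right) = - \frac{596}{773} \approx -0.77102$)
$Q{\left(143 \right)} + \frac{1}{m + T{\left(-34,-163 \right)}} = 1 + \frac{1}{- \frac{596}{773} - -680} = 1 + \frac{1}{- \frac{596}{773} + 680} = 1 + \frac{1}{\frac{525044}{773}} = 1 + \frac{773}{525044} = \frac{525817}{525044}$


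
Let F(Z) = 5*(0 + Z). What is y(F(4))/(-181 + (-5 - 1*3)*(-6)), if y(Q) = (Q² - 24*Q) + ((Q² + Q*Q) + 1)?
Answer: -103/19 ≈ -5.4211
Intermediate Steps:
F(Z) = 5*Z
y(Q) = 1 - 24*Q + 3*Q² (y(Q) = (Q² - 24*Q) + ((Q² + Q²) + 1) = (Q² - 24*Q) + (2*Q² + 1) = (Q² - 24*Q) + (1 + 2*Q²) = 1 - 24*Q + 3*Q²)
y(F(4))/(-181 + (-5 - 1*3)*(-6)) = (1 - 120*4 + 3*(5*4)²)/(-181 + (-5 - 1*3)*(-6)) = (1 - 24*20 + 3*20²)/(-181 + (-5 - 3)*(-6)) = (1 - 480 + 3*400)/(-181 - 8*(-6)) = (1 - 480 + 1200)/(-181 + 48) = 721/(-133) = 721*(-1/133) = -103/19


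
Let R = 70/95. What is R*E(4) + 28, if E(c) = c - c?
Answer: 28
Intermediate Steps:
E(c) = 0
R = 14/19 (R = 70*(1/95) = 14/19 ≈ 0.73684)
R*E(4) + 28 = (14/19)*0 + 28 = 0 + 28 = 28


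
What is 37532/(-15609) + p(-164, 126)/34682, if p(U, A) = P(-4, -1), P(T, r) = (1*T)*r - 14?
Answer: -59174587/24606879 ≈ -2.4048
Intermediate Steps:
P(T, r) = -14 + T*r (P(T, r) = T*r - 14 = -14 + T*r)
p(U, A) = -10 (p(U, A) = -14 - 4*(-1) = -14 + 4 = -10)
37532/(-15609) + p(-164, 126)/34682 = 37532/(-15609) - 10/34682 = 37532*(-1/15609) - 10*1/34682 = -3412/1419 - 5/17341 = -59174587/24606879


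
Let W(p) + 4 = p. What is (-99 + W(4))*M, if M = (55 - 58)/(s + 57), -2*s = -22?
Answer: 297/68 ≈ 4.3676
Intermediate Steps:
s = 11 (s = -½*(-22) = 11)
W(p) = -4 + p
M = -3/68 (M = (55 - 58)/(11 + 57) = -3/68 ≈ -0.044118)
(-99 + W(4))*M = (-99 + (-4 + 4))*(-3/68) = (-99 + 0)*(-3/68) = -99*(-3/68) = 297/68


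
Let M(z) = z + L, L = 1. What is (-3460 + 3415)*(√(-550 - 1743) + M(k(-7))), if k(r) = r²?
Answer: -2250 - 45*I*√2293 ≈ -2250.0 - 2154.8*I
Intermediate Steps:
M(z) = 1 + z (M(z) = z + 1 = 1 + z)
(-3460 + 3415)*(√(-550 - 1743) + M(k(-7))) = (-3460 + 3415)*(√(-550 - 1743) + (1 + (-7)²)) = -45*(√(-2293) + (1 + 49)) = -45*(I*√2293 + 50) = -45*(50 + I*√2293) = -2250 - 45*I*√2293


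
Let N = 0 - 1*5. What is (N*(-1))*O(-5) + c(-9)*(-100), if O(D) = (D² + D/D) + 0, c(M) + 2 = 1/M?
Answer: 3070/9 ≈ 341.11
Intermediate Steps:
c(M) = -2 + 1/M
O(D) = 1 + D² (O(D) = (D² + 1) + 0 = (1 + D²) + 0 = 1 + D²)
N = -5 (N = 0 - 5 = -5)
(N*(-1))*O(-5) + c(-9)*(-100) = (-5*(-1))*(1 + (-5)²) + (-2 + 1/(-9))*(-100) = 5*(1 + 25) + (-2 - ⅑)*(-100) = 5*26 - 19/9*(-100) = 130 + 1900/9 = 3070/9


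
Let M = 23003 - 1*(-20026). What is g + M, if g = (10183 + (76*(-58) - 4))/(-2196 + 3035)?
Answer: 36107102/839 ≈ 43036.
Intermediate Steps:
M = 43029 (M = 23003 + 20026 = 43029)
g = 5771/839 (g = (10183 + (-4408 - 4))/839 = (10183 - 4412)*(1/839) = 5771*(1/839) = 5771/839 ≈ 6.8784)
g + M = 5771/839 + 43029 = 36107102/839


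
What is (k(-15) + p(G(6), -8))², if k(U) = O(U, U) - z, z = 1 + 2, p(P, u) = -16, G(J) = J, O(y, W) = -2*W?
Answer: 121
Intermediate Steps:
z = 3
k(U) = -3 - 2*U (k(U) = -2*U - 1*3 = -2*U - 3 = -3 - 2*U)
(k(-15) + p(G(6), -8))² = ((-3 - 2*(-15)) - 16)² = ((-3 + 30) - 16)² = (27 - 16)² = 11² = 121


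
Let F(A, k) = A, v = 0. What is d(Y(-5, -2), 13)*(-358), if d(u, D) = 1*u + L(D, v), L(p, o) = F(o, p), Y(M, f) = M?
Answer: 1790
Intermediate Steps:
L(p, o) = o
d(u, D) = u (d(u, D) = 1*u + 0 = u + 0 = u)
d(Y(-5, -2), 13)*(-358) = -5*(-358) = 1790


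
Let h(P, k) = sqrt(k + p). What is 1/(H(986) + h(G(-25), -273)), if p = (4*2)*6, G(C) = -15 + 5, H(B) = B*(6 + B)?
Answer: 978112/956703084769 - 15*I/956703084769 ≈ 1.0224e-6 - 1.5679e-11*I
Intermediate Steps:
G(C) = -10
p = 48 (p = 8*6 = 48)
h(P, k) = sqrt(48 + k) (h(P, k) = sqrt(k + 48) = sqrt(48 + k))
1/(H(986) + h(G(-25), -273)) = 1/(986*(6 + 986) + sqrt(48 - 273)) = 1/(986*992 + sqrt(-225)) = 1/(978112 + 15*I) = (978112 - 15*I)/956703084769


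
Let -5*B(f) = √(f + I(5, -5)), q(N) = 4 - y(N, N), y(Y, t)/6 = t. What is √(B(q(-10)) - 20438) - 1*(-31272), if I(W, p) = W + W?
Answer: 31272 + √(-510950 - 5*√74)/5 ≈ 31272.0 + 142.97*I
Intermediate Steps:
y(Y, t) = 6*t
q(N) = 4 - 6*N
I(W, p) = 2*W
B(f) = -√(10 + f)/5 (B(f) = -√(f + 2*5)/5 = -√(f + 10)/5 = -√(10 + f)/5)
√(B(q(-10)) - 20438) - 1*(-31272) = √(-√(10 + (4 - 6*(-10)))/5 - 20438) - 1*(-31272) = √(-√(10 + (4 + 60))/5 - 20438) + 31272 = √(-√(10 + 64)/5 - 20438) + 31272 = √(-√74/5 - 20438) + 31272 = √(-20438 - √74/5) + 31272 = 31272 + √(-20438 - √74/5)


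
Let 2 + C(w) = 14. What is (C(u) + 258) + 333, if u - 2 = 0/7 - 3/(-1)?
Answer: 603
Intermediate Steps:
u = 5 (u = 2 + (0/7 - 3/(-1)) = 2 + (0*(1/7) - 3*(-1)) = 2 + (0 + 3) = 2 + 3 = 5)
C(w) = 12 (C(w) = -2 + 14 = 12)
(C(u) + 258) + 333 = (12 + 258) + 333 = 270 + 333 = 603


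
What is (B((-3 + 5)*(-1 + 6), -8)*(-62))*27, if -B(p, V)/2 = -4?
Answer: -13392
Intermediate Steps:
B(p, V) = 8 (B(p, V) = -2*(-4) = 8)
(B((-3 + 5)*(-1 + 6), -8)*(-62))*27 = (8*(-62))*27 = -496*27 = -13392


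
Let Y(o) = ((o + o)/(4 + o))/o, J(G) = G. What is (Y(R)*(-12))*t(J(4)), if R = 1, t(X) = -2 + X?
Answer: -48/5 ≈ -9.6000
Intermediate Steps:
Y(o) = 2/(4 + o) (Y(o) = ((2*o)/(4 + o))/o = (2*o/(4 + o))/o = 2/(4 + o))
(Y(R)*(-12))*t(J(4)) = ((2/(4 + 1))*(-12))*(-2 + 4) = ((2/5)*(-12))*2 = ((2*(⅕))*(-12))*2 = ((⅖)*(-12))*2 = -24/5*2 = -48/5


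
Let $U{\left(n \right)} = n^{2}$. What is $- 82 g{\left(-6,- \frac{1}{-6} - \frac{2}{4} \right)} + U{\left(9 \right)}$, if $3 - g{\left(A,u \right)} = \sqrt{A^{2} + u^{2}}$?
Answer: $-165 + \frac{410 \sqrt{13}}{3} \approx 327.76$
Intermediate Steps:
$g{\left(A,u \right)} = 3 - \sqrt{A^{2} + u^{2}}$
$- 82 g{\left(-6,- \frac{1}{-6} - \frac{2}{4} \right)} + U{\left(9 \right)} = - 82 \left(3 - \sqrt{\left(-6\right)^{2} + \left(- \frac{1}{-6} - \frac{2}{4}\right)^{2}}\right) + 9^{2} = - 82 \left(3 - \sqrt{36 + \left(\left(-1\right) \left(- \frac{1}{6}\right) - \frac{1}{2}\right)^{2}}\right) + 81 = - 82 \left(3 - \sqrt{36 + \left(\frac{1}{6} - \frac{1}{2}\right)^{2}}\right) + 81 = - 82 \left(3 - \sqrt{36 + \left(- \frac{1}{3}\right)^{2}}\right) + 81 = - 82 \left(3 - \sqrt{36 + \frac{1}{9}}\right) + 81 = - 82 \left(3 - \sqrt{\frac{325}{9}}\right) + 81 = - 82 \left(3 - \frac{5 \sqrt{13}}{3}\right) + 81 = \left(-246 + \frac{410 \sqrt{13}}{3}\right) + 81 = -165 + \frac{410 \sqrt{13}}{3}$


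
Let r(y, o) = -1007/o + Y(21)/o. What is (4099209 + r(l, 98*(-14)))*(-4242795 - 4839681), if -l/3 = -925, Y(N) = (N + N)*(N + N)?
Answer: -12770220086130429/343 ≈ -3.7231e+13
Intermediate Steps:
Y(N) = 4*N**2 (Y(N) = (2*N)*(2*N) = 4*N**2)
l = 2775 (l = -3*(-925) = 2775)
r(y, o) = 757/o (r(y, o) = -1007/o + (4*21**2)/o = -1007/o + (4*441)/o = -1007/o + 1764/o = 757/o)
(4099209 + r(l, 98*(-14)))*(-4242795 - 4839681) = (4099209 + 757/((98*(-14))))*(-4242795 - 4839681) = (4099209 + 757/(-1372))*(-9082476) = (4099209 + 757*(-1/1372))*(-9082476) = (4099209 - 757/1372)*(-9082476) = (5624113991/1372)*(-9082476) = -12770220086130429/343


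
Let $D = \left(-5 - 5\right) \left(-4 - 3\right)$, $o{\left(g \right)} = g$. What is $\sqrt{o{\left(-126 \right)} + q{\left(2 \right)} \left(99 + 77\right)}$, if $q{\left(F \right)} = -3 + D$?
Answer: $\sqrt{11666} \approx 108.01$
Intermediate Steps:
$D = 70$ ($D = \left(-10\right) \left(-7\right) = 70$)
$q{\left(F \right)} = 67$ ($q{\left(F \right)} = -3 + 70 = 67$)
$\sqrt{o{\left(-126 \right)} + q{\left(2 \right)} \left(99 + 77\right)} = \sqrt{-126 + 67 \left(99 + 77\right)} = \sqrt{-126 + 67 \cdot 176} = \sqrt{-126 + 11792} = \sqrt{11666}$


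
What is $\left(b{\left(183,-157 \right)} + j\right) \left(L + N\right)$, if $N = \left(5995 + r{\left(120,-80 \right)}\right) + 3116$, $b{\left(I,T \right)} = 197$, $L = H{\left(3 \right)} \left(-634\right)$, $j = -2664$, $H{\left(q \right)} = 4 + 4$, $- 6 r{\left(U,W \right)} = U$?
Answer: $-9914873$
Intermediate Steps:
$r{\left(U,W \right)} = - \frac{U}{6}$
$H{\left(q \right)} = 8$
$L = -5072$ ($L = 8 \left(-634\right) = -5072$)
$N = 9091$ ($N = \left(5995 - 20\right) + 3116 = 5975 + 3116 = 9091$)
$\left(b{\left(183,-157 \right)} + j\right) \left(L + N\right) = \left(197 - 2664\right) \left(-5072 + 9091\right) = \left(-2467\right) 4019 = -9914873$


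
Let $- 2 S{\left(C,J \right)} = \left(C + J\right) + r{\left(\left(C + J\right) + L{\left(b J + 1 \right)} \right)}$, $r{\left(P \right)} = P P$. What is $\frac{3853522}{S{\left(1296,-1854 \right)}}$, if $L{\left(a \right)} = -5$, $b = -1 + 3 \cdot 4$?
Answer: $- \frac{7707044}{316411} \approx -24.358$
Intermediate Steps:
$b = 11$ ($b = -1 + 12 = 11$)
$r{\left(P \right)} = P^{2}$
$S{\left(C,J \right)} = - \frac{C}{2} - \frac{J}{2} - \frac{\left(-5 + C + J\right)^{2}}{2}$ ($S{\left(C,J \right)} = - \frac{\left(C + J\right) + \left(\left(C + J\right) - 5\right)^{2}}{2} = - \frac{\left(C + J\right) + \left(-5 + C + J\right)^{2}}{2} = - \frac{C + J + \left(-5 + C + J\right)^{2}}{2} = - \frac{C}{2} - \frac{J}{2} - \frac{\left(-5 + C + J\right)^{2}}{2}$)
$\frac{3853522}{S{\left(1296,-1854 \right)}} = \frac{3853522}{\left(- \frac{1}{2}\right) 1296 - -927 - \frac{\left(-5 + 1296 - 1854\right)^{2}}{2}} = \frac{3853522}{-648 + 927 - \frac{\left(-563\right)^{2}}{2}} = \frac{3853522}{-648 + 927 - \frac{316969}{2}} = \frac{3853522}{- \frac{316411}{2}} = 3853522 \left(- \frac{2}{316411}\right) = - \frac{7707044}{316411}$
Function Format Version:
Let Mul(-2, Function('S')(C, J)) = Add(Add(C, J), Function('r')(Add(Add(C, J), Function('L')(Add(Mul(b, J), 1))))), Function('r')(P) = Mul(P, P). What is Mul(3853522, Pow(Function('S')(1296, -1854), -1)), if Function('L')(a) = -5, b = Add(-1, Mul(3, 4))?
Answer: Rational(-7707044, 316411) ≈ -24.358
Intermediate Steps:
b = 11 (b = Add(-1, 12) = 11)
Function('r')(P) = Pow(P, 2)
Function('S')(C, J) = Add(Mul(Rational(-1, 2), C), Mul(Rational(-1, 2), J), Mul(Rational(-1, 2), Pow(Add(-5, C, J), 2))) (Function('S')(C, J) = Mul(Rational(-1, 2), Add(Add(C, J), Pow(Add(Add(C, J), -5), 2))) = Mul(Rational(-1, 2), Add(Add(C, J), Pow(Add(-5, C, J), 2))) = Mul(Rational(-1, 2), Add(C, J, Pow(Add(-5, C, J), 2))) = Add(Mul(Rational(-1, 2), C), Mul(Rational(-1, 2), J), Mul(Rational(-1, 2), Pow(Add(-5, C, J), 2))))
Mul(3853522, Pow(Function('S')(1296, -1854), -1)) = Mul(3853522, Pow(Add(Mul(Rational(-1, 2), 1296), Mul(Rational(-1, 2), -1854), Mul(Rational(-1, 2), Pow(Add(-5, 1296, -1854), 2))), -1)) = Mul(3853522, Pow(Add(-648, 927, Mul(Rational(-1, 2), Pow(-563, 2))), -1)) = Mul(3853522, Pow(Add(-648, 927, Mul(Rational(-1, 2), 316969)), -1)) = Mul(3853522, Pow(Add(-648, 927, Rational(-316969, 2)), -1)) = Mul(3853522, Pow(Rational(-316411, 2), -1)) = Mul(3853522, Rational(-2, 316411)) = Rational(-7707044, 316411)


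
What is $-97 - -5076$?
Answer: $4979$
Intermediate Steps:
$-97 - -5076 = -97 + 5076 = 4979$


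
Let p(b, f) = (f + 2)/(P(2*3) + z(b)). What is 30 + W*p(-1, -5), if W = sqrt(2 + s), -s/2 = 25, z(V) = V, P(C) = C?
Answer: 30 - 12*I*sqrt(3)/5 ≈ 30.0 - 4.1569*I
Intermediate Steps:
s = -50 (s = -2*25 = -50)
W = 4*I*sqrt(3) (W = sqrt(2 - 50) = sqrt(-48) = 4*I*sqrt(3) ≈ 6.9282*I)
p(b, f) = (2 + f)/(6 + b) (p(b, f) = (f + 2)/(2*3 + b) = (2 + f)/(6 + b))
30 + W*p(-1, -5) = 30 + (4*I*sqrt(3))*((2 - 5)/(6 - 1)) = 30 + (4*I*sqrt(3))*(-3/5) = 30 - 12*I*sqrt(3)/5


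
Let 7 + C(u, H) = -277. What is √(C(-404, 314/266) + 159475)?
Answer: √159191 ≈ 398.99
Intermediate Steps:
C(u, H) = -284 (C(u, H) = -7 - 277 = -284)
√(C(-404, 314/266) + 159475) = √(-284 + 159475) = √159191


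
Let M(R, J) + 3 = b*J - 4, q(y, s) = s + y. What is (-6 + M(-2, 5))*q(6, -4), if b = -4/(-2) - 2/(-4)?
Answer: -1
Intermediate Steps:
b = 5/2 (b = -4*(-½) - 2*(-¼) = 2 + ½ = 5/2 ≈ 2.5000)
M(R, J) = -7 + 5*J/2 (M(R, J) = -3 + (5*J/2 - 4) = -3 + (-4 + 5*J/2) = -7 + 5*J/2)
(-6 + M(-2, 5))*q(6, -4) = (-6 + (-7 + (5/2)*5))*(-4 + 6) = (-6 + (-7 + 25/2))*2 = (-6 + 11/2)*2 = -½*2 = -1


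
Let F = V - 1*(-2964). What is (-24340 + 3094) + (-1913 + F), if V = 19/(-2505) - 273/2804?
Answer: -141850821041/7024020 ≈ -20195.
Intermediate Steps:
V = -737141/7024020 (V = 19*(-1/2505) - 273*1/2804 = -19/2505 - 273/2804 = -737141/7024020 ≈ -0.10495)
F = 20818458139/7024020 (F = -737141/7024020 - 1*(-2964) = -737141/7024020 + 2964 = 20818458139/7024020 ≈ 2963.9)
(-24340 + 3094) + (-1913 + F) = (-24340 + 3094) + (-1913 + 20818458139/7024020) = -21246 + 7381507879/7024020 = -141850821041/7024020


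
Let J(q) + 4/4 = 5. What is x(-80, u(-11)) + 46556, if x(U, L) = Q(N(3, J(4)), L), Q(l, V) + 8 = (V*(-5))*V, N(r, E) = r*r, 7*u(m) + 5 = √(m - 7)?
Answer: 325831/7 + 150*I*√2/49 ≈ 46547.0 + 4.3292*I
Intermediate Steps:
J(q) = 4 (J(q) = -1 + 5 = 4)
u(m) = -5/7 + √(-7 + m)/7 (u(m) = -5/7 + √(m - 7)/7 = -5/7 + √(-7 + m)/7)
N(r, E) = r²
Q(l, V) = -8 - 5*V² (Q(l, V) = -8 + (V*(-5))*V = -8 + (-5*V)*V = -8 - 5*V²)
x(U, L) = -8 - 5*L²
x(-80, u(-11)) + 46556 = (-8 - 5*(-5/7 + √(-7 - 11)/7)²) + 46556 = (-8 - 5*(-5/7 + √(-18)/7)²) + 46556 = (-8 - 5*(-5/7 + (3*I*√2)/7)²) + 46556 = (-8 - 5*(-5/7 + 3*I*√2/7)²) + 46556 = 46548 - 5*(-5/7 + 3*I*√2/7)²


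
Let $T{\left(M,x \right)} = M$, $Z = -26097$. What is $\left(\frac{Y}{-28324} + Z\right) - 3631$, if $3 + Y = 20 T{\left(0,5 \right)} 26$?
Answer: $- \frac{842015869}{28324} \approx -29728.0$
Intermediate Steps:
$Y = -3$ ($Y = -3 + 20 \cdot 0 \cdot 26 = -3 + 0 \cdot 26 = -3 + 0 = -3$)
$\left(\frac{Y}{-28324} + Z\right) - 3631 = \left(- \frac{3}{-28324} - 26097\right) - 3631 = \left(\left(-3\right) \left(- \frac{1}{28324}\right) - 26097\right) - 3631 = \left(\frac{3}{28324} - 26097\right) - 3631 = - \frac{739171425}{28324} - 3631 = - \frac{842015869}{28324}$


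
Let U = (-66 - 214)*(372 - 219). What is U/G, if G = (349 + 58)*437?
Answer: -42840/177859 ≈ -0.24086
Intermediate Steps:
U = -42840 (U = -280*153 = -42840)
G = 177859 (G = 407*437 = 177859)
U/G = -42840/177859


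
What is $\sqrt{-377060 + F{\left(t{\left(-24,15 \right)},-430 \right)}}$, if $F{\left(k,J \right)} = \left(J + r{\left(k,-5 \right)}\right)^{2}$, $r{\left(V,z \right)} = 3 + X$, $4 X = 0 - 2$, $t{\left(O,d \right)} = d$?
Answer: $\frac{i \sqrt{777215}}{2} \approx 440.8 i$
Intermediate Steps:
$X = - \frac{1}{2}$ ($X = \frac{0 - 2}{4} = \frac{1}{4} \left(-2\right) = - \frac{1}{2} \approx -0.5$)
$r{\left(V,z \right)} = \frac{5}{2}$ ($r{\left(V,z \right)} = 3 - \frac{1}{2} = \frac{5}{2}$)
$F{\left(k,J \right)} = \left(\frac{5}{2} + J\right)^{2}$ ($F{\left(k,J \right)} = \left(J + \frac{5}{2}\right)^{2} = \left(\frac{5}{2} + J\right)^{2}$)
$\sqrt{-377060 + F{\left(t{\left(-24,15 \right)},-430 \right)}} = \sqrt{-377060 + \frac{\left(5 + 2 \left(-430\right)\right)^{2}}{4}} = \sqrt{-377060 + \frac{\left(5 - 860\right)^{2}}{4}} = \sqrt{-377060 + \frac{\left(-855\right)^{2}}{4}} = \sqrt{-377060 + \frac{1}{4} \cdot 731025} = \sqrt{-377060 + \frac{731025}{4}} = \sqrt{- \frac{777215}{4}} = \frac{i \sqrt{777215}}{2}$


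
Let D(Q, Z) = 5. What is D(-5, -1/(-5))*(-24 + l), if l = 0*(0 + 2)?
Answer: -120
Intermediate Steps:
l = 0 (l = 0*2 = 0)
D(-5, -1/(-5))*(-24 + l) = 5*(-24 + 0) = 5*(-24) = -120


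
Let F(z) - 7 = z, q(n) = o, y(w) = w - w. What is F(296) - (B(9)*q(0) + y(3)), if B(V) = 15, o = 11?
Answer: 138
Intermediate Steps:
y(w) = 0
q(n) = 11
F(z) = 7 + z
F(296) - (B(9)*q(0) + y(3)) = (7 + 296) - (15*11 + 0) = 303 - (165 + 0) = 303 - 1*165 = 303 - 165 = 138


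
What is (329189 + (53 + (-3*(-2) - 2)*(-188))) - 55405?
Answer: 273085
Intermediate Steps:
(329189 + (53 + (-3*(-2) - 2)*(-188))) - 55405 = (329189 + (53 + (6 - 2)*(-188))) - 55405 = (329189 + (53 + 4*(-188))) - 55405 = (329189 + (53 - 752)) - 55405 = (329189 - 699) - 55405 = 328490 - 55405 = 273085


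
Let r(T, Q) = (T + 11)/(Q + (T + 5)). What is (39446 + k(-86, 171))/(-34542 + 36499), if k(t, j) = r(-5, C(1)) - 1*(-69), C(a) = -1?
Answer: 39509/1957 ≈ 20.189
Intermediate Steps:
r(T, Q) = (11 + T)/(5 + Q + T) (r(T, Q) = (11 + T)/(Q + (5 + T)) = (11 + T)/(5 + Q + T))
k(t, j) = 63 (k(t, j) = (11 - 5)/(5 - 1 - 5) - 1*(-69) = 6/(-1) + 69 = -1*6 + 69 = -6 + 69 = 63)
(39446 + k(-86, 171))/(-34542 + 36499) = (39446 + 63)/(-34542 + 36499) = 39509/1957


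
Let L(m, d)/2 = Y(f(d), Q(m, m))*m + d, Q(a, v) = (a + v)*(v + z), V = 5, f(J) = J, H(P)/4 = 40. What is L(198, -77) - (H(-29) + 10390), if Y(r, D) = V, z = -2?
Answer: -8724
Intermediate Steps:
H(P) = 160 (H(P) = 4*40 = 160)
Q(a, v) = (-2 + v)*(a + v) (Q(a, v) = (a + v)*(v - 2) = (a + v)*(-2 + v) = (-2 + v)*(a + v))
Y(r, D) = 5
L(m, d) = 2*d + 10*m (L(m, d) = 2*(5*m + d) = 2*(d + 5*m) = 2*d + 10*m)
L(198, -77) - (H(-29) + 10390) = (2*(-77) + 10*198) - (160 + 10390) = (-154 + 1980) - 1*10550 = 1826 - 10550 = -8724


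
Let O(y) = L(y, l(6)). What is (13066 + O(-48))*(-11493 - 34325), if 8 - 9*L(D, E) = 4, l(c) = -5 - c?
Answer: -5388105164/9 ≈ -5.9868e+8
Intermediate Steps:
L(D, E) = 4/9 (L(D, E) = 8/9 - 1/9*4 = 8/9 - 4/9 = 4/9)
O(y) = 4/9
(13066 + O(-48))*(-11493 - 34325) = (13066 + 4/9)*(-11493 - 34325) = (117598/9)*(-45818) = -5388105164/9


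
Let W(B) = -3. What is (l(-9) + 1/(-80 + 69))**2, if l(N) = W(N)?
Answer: 1156/121 ≈ 9.5537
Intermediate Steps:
l(N) = -3
(l(-9) + 1/(-80 + 69))**2 = (-3 + 1/(-80 + 69))**2 = (-3 + 1/(-11))**2 = (-3 - 1/11)**2 = (-34/11)**2 = 1156/121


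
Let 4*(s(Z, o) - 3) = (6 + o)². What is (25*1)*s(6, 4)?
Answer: 700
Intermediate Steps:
s(Z, o) = 3 + (6 + o)²/4
(25*1)*s(6, 4) = (25*1)*(3 + (6 + 4)²/4) = 25*(3 + (¼)*10²) = 25*(3 + (¼)*100) = 25*(3 + 25) = 25*28 = 700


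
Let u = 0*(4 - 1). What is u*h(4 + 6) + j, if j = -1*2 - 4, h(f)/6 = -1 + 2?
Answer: -6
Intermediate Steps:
u = 0 (u = 0*3 = 0)
h(f) = 6 (h(f) = 6*(-1 + 2) = 6*1 = 6)
j = -6 (j = -2 - 4 = -6)
u*h(4 + 6) + j = 0*6 - 6 = 0 - 6 = -6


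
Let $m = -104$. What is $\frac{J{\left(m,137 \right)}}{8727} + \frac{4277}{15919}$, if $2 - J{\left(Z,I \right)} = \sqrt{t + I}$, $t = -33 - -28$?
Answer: $\frac{37357217}{138925113} - \frac{2 \sqrt{33}}{8727} \approx 0.26759$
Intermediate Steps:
$t = -5$ ($t = -33 + 28 = -5$)
$J{\left(Z,I \right)} = 2 - \sqrt{-5 + I}$
$\frac{J{\left(m,137 \right)}}{8727} + \frac{4277}{15919} = \frac{2 - \sqrt{-5 + 137}}{8727} + \frac{4277}{15919} = \left(2 - \sqrt{132}\right) \frac{1}{8727} + 4277 \cdot \frac{1}{15919} = \left(2 - 2 \sqrt{33}\right) \frac{1}{8727} + \frac{4277}{15919} = \left(\frac{2}{8727} - \frac{2 \sqrt{33}}{8727}\right) + \frac{4277}{15919} = \frac{37357217}{138925113} - \frac{2 \sqrt{33}}{8727}$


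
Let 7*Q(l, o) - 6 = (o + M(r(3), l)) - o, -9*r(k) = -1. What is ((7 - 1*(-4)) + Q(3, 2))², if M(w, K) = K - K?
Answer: 6889/49 ≈ 140.59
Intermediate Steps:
r(k) = ⅑ (r(k) = -⅑*(-1) = ⅑)
M(w, K) = 0
Q(l, o) = 6/7 (Q(l, o) = 6/7 + ((o + 0) - o)/7 = 6/7 + (o - o)/7 = 6/7 + (⅐)*0 = 6/7 + 0 = 6/7)
((7 - 1*(-4)) + Q(3, 2))² = ((7 - 1*(-4)) + 6/7)² = ((7 + 4) + 6/7)² = (11 + 6/7)² = (83/7)² = 6889/49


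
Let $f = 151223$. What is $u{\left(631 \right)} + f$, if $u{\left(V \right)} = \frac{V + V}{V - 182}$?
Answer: $\frac{67900389}{449} \approx 1.5123 \cdot 10^{5}$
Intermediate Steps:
$u{\left(V \right)} = \frac{2 V}{-182 + V}$
$u{\left(631 \right)} + f = 2 \cdot 631 \frac{1}{-182 + 631} + 151223 = 2 \cdot 631 \cdot \frac{1}{449} + 151223 = \frac{1262}{449} + 151223 = \frac{67900389}{449}$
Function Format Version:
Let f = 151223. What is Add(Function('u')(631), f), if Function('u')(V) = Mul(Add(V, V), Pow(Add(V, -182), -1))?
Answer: Rational(67900389, 449) ≈ 1.5123e+5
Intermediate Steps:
Function('u')(V) = Mul(2, V, Pow(Add(-182, V), -1)) (Function('u')(V) = Mul(Mul(2, V), Pow(Add(-182, V), -1)) = Mul(2, V, Pow(Add(-182, V), -1)))
Add(Function('u')(631), f) = Add(Mul(2, 631, Pow(Add(-182, 631), -1)), 151223) = Add(Mul(2, 631, Pow(449, -1)), 151223) = Add(Mul(2, 631, Rational(1, 449)), 151223) = Add(Rational(1262, 449), 151223) = Rational(67900389, 449)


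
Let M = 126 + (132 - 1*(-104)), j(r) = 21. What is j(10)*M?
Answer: 7602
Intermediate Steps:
M = 362 (M = 126 + (132 + 104) = 126 + 236 = 362)
j(10)*M = 21*362 = 7602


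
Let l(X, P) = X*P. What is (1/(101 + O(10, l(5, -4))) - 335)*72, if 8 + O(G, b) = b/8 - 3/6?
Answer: -120596/5 ≈ -24119.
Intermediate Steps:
l(X, P) = P*X
O(G, b) = -17/2 + b/8 (O(G, b) = -8 + (b/8 - 3/6) = -8 + (b*(⅛) - 3*⅙) = -8 + (b/8 - ½) = -8 + (-½ + b/8) = -17/2 + b/8)
(1/(101 + O(10, l(5, -4))) - 335)*72 = (1/(101 + (-17/2 + (-4*5)/8)) - 335)*72 = (1/(101 + (-17/2 + (⅛)*(-20))) - 335)*72 = (1/(101 + (-17/2 - 5/2)) - 335)*72 = (1/(101 - 11) - 335)*72 = (1/90 - 335)*72 = -30149/90*72 = -120596/5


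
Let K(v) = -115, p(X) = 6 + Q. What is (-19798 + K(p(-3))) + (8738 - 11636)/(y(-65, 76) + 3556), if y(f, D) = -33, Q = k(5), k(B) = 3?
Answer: -70156397/3523 ≈ -19914.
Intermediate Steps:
Q = 3
p(X) = 9 (p(X) = 6 + 3 = 9)
(-19798 + K(p(-3))) + (8738 - 11636)/(y(-65, 76) + 3556) = (-19798 - 115) + (8738 - 11636)/(-33 + 3556) = -19913 - 2898/3523 = -70156397/3523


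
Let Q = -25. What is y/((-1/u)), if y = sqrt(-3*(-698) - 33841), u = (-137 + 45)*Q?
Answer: -2300*I*sqrt(31747) ≈ -4.0981e+5*I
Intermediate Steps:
u = 2300 (u = (-137 + 45)*(-25) = -92*(-25) = 2300)
y = I*sqrt(31747) (y = sqrt(2094 - 33841) = sqrt(-31747) = I*sqrt(31747) ≈ 178.18*I)
y/((-1/u)) = (I*sqrt(31747))/((-1/2300)) = (I*sqrt(31747))/((-1*1/2300)) = (I*sqrt(31747))/(-1/2300) = (I*sqrt(31747))*(-2300) = -2300*I*sqrt(31747)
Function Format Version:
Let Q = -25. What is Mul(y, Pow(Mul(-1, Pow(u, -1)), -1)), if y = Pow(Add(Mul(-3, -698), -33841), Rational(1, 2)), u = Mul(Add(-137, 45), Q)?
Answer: Mul(-2300, I, Pow(31747, Rational(1, 2))) ≈ Mul(-4.0981e+5, I)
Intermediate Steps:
u = 2300 (u = Mul(Add(-137, 45), -25) = Mul(-92, -25) = 2300)
y = Mul(I, Pow(31747, Rational(1, 2))) (y = Pow(Add(2094, -33841), Rational(1, 2)) = Pow(-31747, Rational(1, 2)) = Mul(I, Pow(31747, Rational(1, 2))) ≈ Mul(178.18, I))
Mul(y, Pow(Mul(-1, Pow(u, -1)), -1)) = Mul(Mul(I, Pow(31747, Rational(1, 2))), Pow(Mul(-1, Pow(2300, -1)), -1)) = Mul(Mul(I, Pow(31747, Rational(1, 2))), Pow(Mul(-1, Rational(1, 2300)), -1)) = Mul(Mul(I, Pow(31747, Rational(1, 2))), Pow(Rational(-1, 2300), -1)) = Mul(Mul(I, Pow(31747, Rational(1, 2))), -2300) = Mul(-2300, I, Pow(31747, Rational(1, 2)))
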